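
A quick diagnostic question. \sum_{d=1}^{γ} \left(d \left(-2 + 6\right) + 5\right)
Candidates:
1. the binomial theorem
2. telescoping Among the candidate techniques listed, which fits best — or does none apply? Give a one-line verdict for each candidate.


Diagnosis: no special technique — constant-multiple powers of d with no cancellation partners and no common ratio — use the standard power-sum formulas.
- the binomial theorem: the summand does not match any term pattern of an expanded binomial power.
- telescoping: the summand is not presented as a shifted difference — a telescoping rewrite may exist, but the displayed structure does not offer one.


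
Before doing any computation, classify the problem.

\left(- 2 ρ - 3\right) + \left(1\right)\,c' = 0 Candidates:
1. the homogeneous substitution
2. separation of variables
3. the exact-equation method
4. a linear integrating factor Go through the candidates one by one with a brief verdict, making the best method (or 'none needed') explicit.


Method: no special technique — solved for the derivative, c never appears on the right — this is a direct integration in ρ, not a differential-equations problem at heart.
- the homogeneous substitution: the slope is not a function of the ratio of the variables alone.
- separation of variables: with no unknown in the slope, separating variables is a formality — the equation integrates directly.
- the exact-equation method: no dependence on the unknown anywhere: exactness is a label without content here.
- a linear integrating factor — the linear template holds only trivially here (the unknown is absent, so the coefficient is zero) — the method is not the natural label.


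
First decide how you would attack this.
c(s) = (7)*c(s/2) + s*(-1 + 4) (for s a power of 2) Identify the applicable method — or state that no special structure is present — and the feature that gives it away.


Verdict: the master substitution — the recursive call is at index s/2 rather than a shift, a divide-and-conquer shape — substituting s = 2^m linearizes it.


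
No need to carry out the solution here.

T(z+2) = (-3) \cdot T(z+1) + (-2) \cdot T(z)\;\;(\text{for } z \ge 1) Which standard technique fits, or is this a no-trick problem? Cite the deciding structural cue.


Diagnosis: the characteristic-root method — the recurrence treats every index alike (constant coefficients, no forcing) — precisely the regime where r^z trials close it.


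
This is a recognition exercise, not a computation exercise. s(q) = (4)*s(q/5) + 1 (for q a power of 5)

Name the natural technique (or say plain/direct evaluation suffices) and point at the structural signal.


Diagnosis: the master substitution — index division is the fingerprint: q/5 in the recursive call means substitute q = 5^m.


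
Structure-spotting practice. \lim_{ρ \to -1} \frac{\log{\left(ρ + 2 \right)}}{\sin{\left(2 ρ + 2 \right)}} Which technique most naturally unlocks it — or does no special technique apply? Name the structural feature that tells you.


Method: l'Hôpital's rule (0/0) — the 0/0 form at -1 is the signature situation for l'Hôpital's rule. Expanding numerator and denominator to first order gives the same value — the rule automates exactly that.


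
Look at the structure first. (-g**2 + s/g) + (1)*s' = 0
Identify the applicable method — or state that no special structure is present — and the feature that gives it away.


Method: a linear integrating factor — the unknown enters only to the first power against a nonzero forcing term — the integrating-factor template applies directly.


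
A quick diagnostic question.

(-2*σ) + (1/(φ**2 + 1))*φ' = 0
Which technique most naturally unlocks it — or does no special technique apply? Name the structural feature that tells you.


Best approach: separation of variables — all dependence on the two variables factors apart, the defining separable shape. One could also solve this as an exact equation; with each coefficient in its own variable, separating is the same work with fewer steps.


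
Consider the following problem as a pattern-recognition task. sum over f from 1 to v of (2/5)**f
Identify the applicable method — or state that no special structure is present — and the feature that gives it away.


Method: the geometric series formula — term-over-term division gives 2/5 every time — index-free ratio, geometric sum formula applies.


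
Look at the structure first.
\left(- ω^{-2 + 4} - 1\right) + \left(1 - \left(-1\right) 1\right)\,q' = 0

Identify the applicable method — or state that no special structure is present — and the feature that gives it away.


Technique: no special technique — with q absent the equation is not coupled at all: direct integration in ω.


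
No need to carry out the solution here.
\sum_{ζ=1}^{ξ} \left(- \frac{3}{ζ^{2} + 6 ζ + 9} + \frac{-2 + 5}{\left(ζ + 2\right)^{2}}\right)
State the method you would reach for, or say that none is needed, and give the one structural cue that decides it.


Method: telescoping — the summand is built as \frac{-2 + 5}{\left(ζ + 2\right)^{2}} minus its own successor — adjacent terms annihilate down the line.


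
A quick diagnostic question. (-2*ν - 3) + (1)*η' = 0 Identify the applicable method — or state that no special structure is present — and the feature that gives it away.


Verdict: no special technique — with η absent the equation is not coupled at all: direct integration in ν.


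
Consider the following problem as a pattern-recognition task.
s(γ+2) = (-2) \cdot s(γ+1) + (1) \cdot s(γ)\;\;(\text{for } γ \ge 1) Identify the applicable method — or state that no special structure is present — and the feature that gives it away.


Best approach: the characteristic-root method — linear, homogeneous, constant coefficients: solutions of the form r^γ exist — find the roots of the characteristic polynomial.


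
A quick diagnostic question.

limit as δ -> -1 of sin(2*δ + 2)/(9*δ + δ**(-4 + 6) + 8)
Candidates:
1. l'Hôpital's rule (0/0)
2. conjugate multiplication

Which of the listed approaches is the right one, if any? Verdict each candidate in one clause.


Diagnosis: l'Hôpital's rule (0/0) — numerator and denominator both vanish at -1 — a genuine 0/0 form, which is exactly when l'Hôpital applies. A first-order expansion at the point is an equally standard path; the rule packages it.
- l'Hôpital's rule (0/0): applies; the problem has the shape this method handles.
- conjugate multiplication: rationalization has no target — no divergent radical difference appears.


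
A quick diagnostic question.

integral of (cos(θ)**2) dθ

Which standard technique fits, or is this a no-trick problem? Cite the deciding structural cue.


Method: a trigonometric identity — apply power reduction to cos(θ)**2; each application halves the trigonometric degree.


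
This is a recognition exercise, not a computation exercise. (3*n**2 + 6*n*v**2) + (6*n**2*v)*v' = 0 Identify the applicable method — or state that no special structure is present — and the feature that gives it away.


Best approach: the exact-equation method — the mixed-partials test passes for 3*n**2 + 6*n*v**2 and 6*n**2*v, so a potential function exists as presented.


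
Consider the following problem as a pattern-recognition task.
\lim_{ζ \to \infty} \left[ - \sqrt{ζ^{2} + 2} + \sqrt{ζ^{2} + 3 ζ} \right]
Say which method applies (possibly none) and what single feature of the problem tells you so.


Technique: conjugate multiplication — turning the difference into a conjugate-rationalized ratio makes the limit readable.


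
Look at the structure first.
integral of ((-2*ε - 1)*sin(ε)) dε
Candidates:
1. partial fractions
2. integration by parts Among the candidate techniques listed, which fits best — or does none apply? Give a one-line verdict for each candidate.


Verdict: integration by parts — -2*ε - 1 dies after finitely many derivatives while sin(ε) cycles under integration — the tabular/parts setup.
- partial fractions — there is no rational-function structure to decompose.
- integration by parts: yes, a natural case for it.


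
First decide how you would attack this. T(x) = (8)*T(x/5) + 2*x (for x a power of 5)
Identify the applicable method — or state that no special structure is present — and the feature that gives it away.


Diagnosis: the master substitution — the call at x/5 makes this multiplicative recursion; the master-style substitution converts it to additive.


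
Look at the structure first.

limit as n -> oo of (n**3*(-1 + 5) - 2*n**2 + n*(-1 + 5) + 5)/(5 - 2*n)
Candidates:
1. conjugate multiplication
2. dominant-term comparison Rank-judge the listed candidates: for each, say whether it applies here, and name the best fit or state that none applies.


Verdict: dominant-term comparison — growth-rate triage: the leading powers of n decide the limit, everything else is noise.
- conjugate multiplication: there are no radicals in tension whose conjugate would simplify matters.
- dominant-term comparison: yes — fits the structure here.


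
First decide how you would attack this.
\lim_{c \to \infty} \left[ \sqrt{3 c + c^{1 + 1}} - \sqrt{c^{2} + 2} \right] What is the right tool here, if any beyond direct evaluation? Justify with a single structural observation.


Best approach: conjugate multiplication — two divergent pieces with a minus sign between them and a radical in the mix: rationalize \sqrt{3 c + c^{1 + 1}} - \sqrt{c^{2} + 2} before any limit law applies.


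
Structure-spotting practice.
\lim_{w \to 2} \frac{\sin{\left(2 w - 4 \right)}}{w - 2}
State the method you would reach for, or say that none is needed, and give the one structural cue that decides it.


Method: l'Hôpital's rule (0/0) — numerator and denominator both vanish at 2 — a genuine 0/0 form, which is exactly when l'Hôpital applies. One could equally expand both pieces locally and compare leading terms; the rule does that in one stroke.


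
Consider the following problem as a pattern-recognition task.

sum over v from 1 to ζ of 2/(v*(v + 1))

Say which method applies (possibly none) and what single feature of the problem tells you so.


Diagnosis: telescoping — 2/(v*(v + 1)) decomposes into shift-paired simple fractions; the series telescopes to finitely many boundary pieces.


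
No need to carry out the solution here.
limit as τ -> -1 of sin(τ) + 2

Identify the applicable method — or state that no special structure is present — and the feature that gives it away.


Technique: no special technique — no denominator vanishes and nothing blows up at -1: direct substitution is the whole computation.


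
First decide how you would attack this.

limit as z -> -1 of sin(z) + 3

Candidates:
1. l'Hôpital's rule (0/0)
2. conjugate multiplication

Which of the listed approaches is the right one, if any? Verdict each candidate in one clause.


Best approach: no special technique — nothing blocks direct substitution at -1: plug in and finish.
- l'Hôpital's rule (0/0) — evaluation at the point is determinate, so the rule has nothing to repair.
- conjugate multiplication: no difference of divergent radicals appears, so rationalizing has nothing to cancel.


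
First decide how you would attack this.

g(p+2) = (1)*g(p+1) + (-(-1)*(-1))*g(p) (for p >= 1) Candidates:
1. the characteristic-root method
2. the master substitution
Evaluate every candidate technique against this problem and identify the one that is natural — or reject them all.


Verdict: the characteristic-root method — no index-dependence in the weights and nothing inhomogeneous: classic characteristic-equation setup.
- the characteristic-root method — applies; the problem has the shape this method handles.
- the master substitution: the recursion steps by a constant offset, so exponential reindexing is pointless.


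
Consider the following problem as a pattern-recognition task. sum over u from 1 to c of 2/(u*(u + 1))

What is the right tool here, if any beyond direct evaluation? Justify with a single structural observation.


Best approach: telescoping — rewrite 2/(u*(u + 1)) as simple fractions and successive terms eat each other — only the edges survive.


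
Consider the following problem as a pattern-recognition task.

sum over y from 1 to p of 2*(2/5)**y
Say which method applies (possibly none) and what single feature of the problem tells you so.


Technique: the geometric series formula — check a ratio of consecutive terms: it is 2/5, independent of the index, so the geometric formula closes the sum.


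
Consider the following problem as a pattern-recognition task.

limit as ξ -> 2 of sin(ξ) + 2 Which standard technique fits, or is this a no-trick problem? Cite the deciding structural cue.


Best approach: no special technique — nothing blocks direct substitution at 2: plug in and finish.


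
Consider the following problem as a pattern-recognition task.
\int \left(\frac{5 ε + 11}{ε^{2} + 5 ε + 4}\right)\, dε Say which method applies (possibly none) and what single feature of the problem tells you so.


Verdict: partial fractions — each factor of ε^{2} + 5 ε + 4 owns one elementary piece of the integrand — separate them and integrate piecewise.


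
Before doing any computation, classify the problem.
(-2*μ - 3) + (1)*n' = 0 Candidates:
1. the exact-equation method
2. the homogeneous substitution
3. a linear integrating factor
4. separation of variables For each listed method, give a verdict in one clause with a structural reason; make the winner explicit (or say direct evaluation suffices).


Diagnosis: no special technique — with n absent the equation is not coupled at all: direct integration in μ.
- the exact-equation method — the unknown never enters the equation — exactness holds emptily, with nothing for the method to add.
- the homogeneous substitution: the slope is not a function of the ratio of the variables alone.
- a linear integrating factor — with the unknown absent the integrating factor is a formality; direct integration is the working structure.
- separation of variables — with no unknown in the slope, separating variables is a formality — the equation integrates directly.


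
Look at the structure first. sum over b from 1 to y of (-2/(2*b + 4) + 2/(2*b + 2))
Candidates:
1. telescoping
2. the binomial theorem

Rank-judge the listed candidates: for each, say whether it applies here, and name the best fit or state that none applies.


Diagnosis: telescoping — consecutive terms evaluate one function at adjacent indices (2/(2*b + 2) is its current value): one term's tail is the next term's head, so the chain collapses.
- telescoping — applicable, and directly so.
- the binomial theorem — the terms lack the binomial-coefficient-weighted complementary-power pattern of an expansion.


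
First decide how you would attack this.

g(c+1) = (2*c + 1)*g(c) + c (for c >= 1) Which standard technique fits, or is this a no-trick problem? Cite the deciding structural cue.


Technique: a summation factor — one-term recursion with variable weight 2*c + 1 is solved by product normalization, not by root-finding.


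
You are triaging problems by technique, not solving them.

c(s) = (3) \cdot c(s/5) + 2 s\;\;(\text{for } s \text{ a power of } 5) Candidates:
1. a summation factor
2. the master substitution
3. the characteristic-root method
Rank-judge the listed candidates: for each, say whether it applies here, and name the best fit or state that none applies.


Best approach: the master substitution — treat m = log base 5 of s as the new clock: one recursion step advances m by one while s scales by 5.
- a summation factor: a divided-index call is outside the fixed-shift first-order family a summation factor normalizes.
- the master substitution: yes, a natural case for it.
- the characteristic-root method: a divided-index call is not the fixed-shift linear shape that characteristic roots solve.


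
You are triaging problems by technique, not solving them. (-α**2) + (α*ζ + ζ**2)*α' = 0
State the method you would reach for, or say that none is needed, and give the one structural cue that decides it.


Verdict: the homogeneous substitution — solved for the derivative, the right side is unchanged under scaling ζ and α together — it depends only on the ratio α/ζ, so substitute a single ratio variable. Suitably rearranged — at times with the variables' roles exchanged — this doubles as a Bernoulli equation; the homogeneous reading needs no such setup.


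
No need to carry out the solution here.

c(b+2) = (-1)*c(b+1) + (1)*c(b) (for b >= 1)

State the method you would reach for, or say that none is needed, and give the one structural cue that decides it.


Technique: the characteristic-root method — try a geometric ansatz r^b: constant coefficients turn the recurrence into one polynomial equation in r.


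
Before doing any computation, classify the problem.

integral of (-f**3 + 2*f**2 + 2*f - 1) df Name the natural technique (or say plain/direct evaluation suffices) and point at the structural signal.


Method: no special technique — scan for structure and find none: constant multiples of powers of f, integrate directly.


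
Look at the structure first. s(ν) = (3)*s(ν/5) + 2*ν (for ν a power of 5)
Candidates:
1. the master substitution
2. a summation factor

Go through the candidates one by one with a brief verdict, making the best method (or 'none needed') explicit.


Best approach: the master substitution — divide-the-index recursion (ν/5 inside the call) straightens out once the index is rewritten as 5^m.
- the master substitution: a fit — the right tool for this form.
- a summation factor — a divided-index call is outside the fixed-shift first-order family a summation factor normalizes.


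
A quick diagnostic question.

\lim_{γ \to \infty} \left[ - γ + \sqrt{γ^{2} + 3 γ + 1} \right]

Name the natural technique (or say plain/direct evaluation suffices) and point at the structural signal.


Best approach: conjugate multiplication — infinity minus infinity with a radical in play — multiply by the conjugate so the divergences of \sqrt{γ^{2} + 3 γ + 1} and γ annihilate.


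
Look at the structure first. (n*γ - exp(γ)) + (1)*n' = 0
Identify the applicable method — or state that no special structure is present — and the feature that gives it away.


Verdict: a linear integrating factor — arrange it as n' + γ·n = (the forcing term) and the integrating factor does the rest.


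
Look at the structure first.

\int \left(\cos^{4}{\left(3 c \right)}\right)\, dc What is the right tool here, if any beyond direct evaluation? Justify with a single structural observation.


Method: a trigonometric identity — \cos^{4}{\left(3 c \right)} is an even power — the power-reduction identity rewrites it into first-degree cosines.


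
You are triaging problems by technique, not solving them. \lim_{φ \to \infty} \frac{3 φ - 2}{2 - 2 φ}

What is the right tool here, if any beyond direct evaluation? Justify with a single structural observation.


Method: dominant-term comparison — at large φ only the top-degree terms survive; compare the leading terms and the limit falls out. l'Hôpital's at-infinity variant applies to the expression viewed as a single quotient; the leading-term comparison is the direct route.


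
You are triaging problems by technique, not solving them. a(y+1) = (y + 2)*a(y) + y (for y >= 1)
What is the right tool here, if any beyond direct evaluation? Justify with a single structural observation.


Method: a summation factor — first-order, linear, moving coefficient y + 2: the discrete analogue of an integrating factor handles it.


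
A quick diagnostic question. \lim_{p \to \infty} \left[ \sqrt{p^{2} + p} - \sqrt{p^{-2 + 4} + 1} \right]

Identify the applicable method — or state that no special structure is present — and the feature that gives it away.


Best approach: conjugate multiplication — the difference \sqrt{p^{2} + p} - \sqrt{p^{-2 + 4} + 1} is an ∞ − ∞ stalemate; its conjugate partner breaks the tie.


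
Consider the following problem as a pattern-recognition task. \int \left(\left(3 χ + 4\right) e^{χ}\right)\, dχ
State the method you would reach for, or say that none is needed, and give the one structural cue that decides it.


Technique: integration by parts — 3 χ + 4 dies after finitely many derivatives while e^{χ} cycles under integration — the tabular/parts setup.


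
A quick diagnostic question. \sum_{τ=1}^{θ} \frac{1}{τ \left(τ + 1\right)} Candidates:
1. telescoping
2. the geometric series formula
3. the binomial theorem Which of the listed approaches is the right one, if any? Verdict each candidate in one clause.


Method: telescoping — after splitting \frac{1}{τ \left(τ + 1\right)} into partial fractions, the pieces are shifted copies of one function and cancel telescopically.
- telescoping: applicable, and directly so.
- the geometric series formula — dividing successive terms gives an index-dependent quantity, not a constant.
- the binomial theorem — no binomial coefficients pair up with complementary powers here.


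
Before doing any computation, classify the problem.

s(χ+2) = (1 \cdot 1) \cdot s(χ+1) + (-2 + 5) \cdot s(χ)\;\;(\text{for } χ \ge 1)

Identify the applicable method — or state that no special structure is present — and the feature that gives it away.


Method: the characteristic-root method — no index-dependence in the weights and nothing inhomogeneous: classic characteristic-equation setup.


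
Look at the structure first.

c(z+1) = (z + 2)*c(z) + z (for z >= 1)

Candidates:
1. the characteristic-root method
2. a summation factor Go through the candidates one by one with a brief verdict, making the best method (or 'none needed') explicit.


Technique: a summation factor — the coefficient z + 2 drifts with the index, so no fixed root exists; normalizing by the cumulative product telescopes it.
- the characteristic-root method — the coefficients vary with the index, breaking the constant-coefficient structure the method needs.
- a summation factor — yes — fits the structure here.


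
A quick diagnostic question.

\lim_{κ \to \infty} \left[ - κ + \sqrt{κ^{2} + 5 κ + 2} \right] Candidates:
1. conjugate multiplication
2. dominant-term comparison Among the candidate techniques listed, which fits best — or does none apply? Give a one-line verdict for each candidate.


Best approach: conjugate multiplication — both pieces blow up but their difference is finite; the conjugate trick rationalizes \sqrt{κ^{2} + 5 κ + 2} - κ.
- conjugate multiplication: yes, a natural case for it.
- dominant-term comparison: this limit is not decided by comparing polynomial growth at infinity.


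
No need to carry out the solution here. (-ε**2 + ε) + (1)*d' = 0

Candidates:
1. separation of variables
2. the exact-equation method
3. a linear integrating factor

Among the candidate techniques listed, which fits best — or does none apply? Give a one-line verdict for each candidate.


Technique: no special technique — the slope is a function of ε alone, so integrate both sides directly.
- separation of variables — any separation here is vacuous (nothing depends on the unknown); direct integration is the honest label.
- the exact-equation method: with the unknown absent from both coefficients, the cross-partial test holds emptily — nothing for the exact method to work on.
- a linear integrating factor: with the unknown absent the integrating factor is a formality; direct integration is the working structure.


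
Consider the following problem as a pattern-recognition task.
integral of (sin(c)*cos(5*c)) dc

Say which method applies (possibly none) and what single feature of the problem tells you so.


Best approach: a trigonometric identity — distinct frequencies under one product (sin(c)*cos(5*c)): the product-to-sum identity is the systematic route to an integrable form.


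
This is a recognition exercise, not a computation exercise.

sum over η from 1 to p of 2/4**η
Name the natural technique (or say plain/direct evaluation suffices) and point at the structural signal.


Method: the geometric series formula — consecutive terms stand in a fixed index-free ratio — the geometric sum formula closes it.


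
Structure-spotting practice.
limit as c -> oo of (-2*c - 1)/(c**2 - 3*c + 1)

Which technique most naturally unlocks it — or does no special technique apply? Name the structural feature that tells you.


Method: dominant-term comparison — growth-rate triage: the leading powers of c decide the limit, everything else is noise. As a single quotient, the ∞/∞ shape would yield to repeated differentiation as well — the growth comparison gets there in one look.


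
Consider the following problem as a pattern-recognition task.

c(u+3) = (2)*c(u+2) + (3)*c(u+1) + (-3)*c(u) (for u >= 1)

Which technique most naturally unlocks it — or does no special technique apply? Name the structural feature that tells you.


Diagnosis: the characteristic-root method — fixed numeric weights on consecutive terms and no forcing term added: the root method in its home territory.


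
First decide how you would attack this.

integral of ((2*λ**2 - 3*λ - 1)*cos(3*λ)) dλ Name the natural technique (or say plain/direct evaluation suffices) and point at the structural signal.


Method: integration by parts — 2*λ**2 - 3*λ - 1 dies after finitely many derivatives while cos(3*λ) cycles under integration — the tabular/parts setup.


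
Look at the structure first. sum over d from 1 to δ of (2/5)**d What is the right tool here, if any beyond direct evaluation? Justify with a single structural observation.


Technique: the geometric series formula — the ratio of consecutive terms is the constant 2/5, independent of the index — a geometric sum.


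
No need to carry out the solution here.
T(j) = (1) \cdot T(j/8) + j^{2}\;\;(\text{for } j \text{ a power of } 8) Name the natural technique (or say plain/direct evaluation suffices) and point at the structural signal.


Method: the master substitution — treat m = log base 8 of j as the new clock: one recursion step advances m by one while j scales by 8.


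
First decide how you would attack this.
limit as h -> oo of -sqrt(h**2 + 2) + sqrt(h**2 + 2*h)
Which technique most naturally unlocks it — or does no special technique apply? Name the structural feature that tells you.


Verdict: conjugate multiplication — turning the difference into a conjugate-rationalized ratio makes the limit readable.


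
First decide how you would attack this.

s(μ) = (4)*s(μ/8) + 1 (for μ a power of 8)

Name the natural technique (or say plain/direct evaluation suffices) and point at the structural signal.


Method: the master substitution — the recursive call is at index μ/8 rather than a shift, a divide-and-conquer shape — substituting μ = 8^m linearizes it.


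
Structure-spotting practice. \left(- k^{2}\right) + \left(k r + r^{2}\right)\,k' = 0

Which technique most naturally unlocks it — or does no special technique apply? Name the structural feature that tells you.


Best approach: the homogeneous substitution — solved for the derivative, the right side is unchanged under scaling r and k together — it depends only on the ratio k/r, so substitute a single ratio variable. This can also be massaged into Bernoulli form (the roles of the variables may need exchanging); the homogeneous substitution avoids that setup.


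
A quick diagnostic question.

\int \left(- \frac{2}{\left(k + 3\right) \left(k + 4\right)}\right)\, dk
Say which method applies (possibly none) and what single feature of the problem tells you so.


Technique: partial fractions — a proper rational integrand whose denominator splits into simpler factors — decompose into partial fractions first.


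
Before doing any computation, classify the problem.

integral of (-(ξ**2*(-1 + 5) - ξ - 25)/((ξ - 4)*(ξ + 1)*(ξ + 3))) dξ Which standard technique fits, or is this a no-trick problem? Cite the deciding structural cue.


Verdict: partial fractions — a proper rational integrand whose denominator splits into simpler factors — decompose into partial fractions first.


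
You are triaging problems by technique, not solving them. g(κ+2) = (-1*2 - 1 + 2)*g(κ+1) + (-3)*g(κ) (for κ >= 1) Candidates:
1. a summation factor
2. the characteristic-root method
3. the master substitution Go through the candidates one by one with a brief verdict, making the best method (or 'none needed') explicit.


Best approach: the characteristic-root method — fixed numeric weights on consecutive terms and no forcing term added: the root method in its home territory.
- a summation factor — the recurrence reaches back more than one step, outside the first-order family a summation factor normalizes.
- the characteristic-root method — yes — fits the structure here.
- the master substitution: the recursive argument is a shift of the index, not a fixed fraction of it.


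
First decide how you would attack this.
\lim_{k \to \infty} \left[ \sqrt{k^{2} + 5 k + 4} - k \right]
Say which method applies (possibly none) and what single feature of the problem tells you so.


Diagnosis: conjugate multiplication — the ∞ − ∞ radical form is the exact trigger for the conjugate maneuver.


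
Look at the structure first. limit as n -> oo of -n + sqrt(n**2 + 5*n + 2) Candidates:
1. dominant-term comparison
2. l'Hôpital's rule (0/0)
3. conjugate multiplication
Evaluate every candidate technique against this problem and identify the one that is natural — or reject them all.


Technique: conjugate multiplication — divergence minus divergence hides a finite answer — expose it by pairing sqrt(n**2 + 5*n + 2) - n with its conjugate.
- dominant-term comparison — this limit is not decided by comparing polynomial growth at infinity.
- l'Hôpital's rule (0/0): substitution produces ∞ − ∞ rather than a vanishing quotient; the rule needs a 0/0 ratio to act on.
- conjugate multiplication: yes, a natural case for it.


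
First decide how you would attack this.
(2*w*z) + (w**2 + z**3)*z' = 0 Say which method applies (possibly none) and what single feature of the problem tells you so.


Technique: the exact-equation method — take the mixed partials of 2*w*z and w**2 + z**3: they are equal, which certifies an exact differential.


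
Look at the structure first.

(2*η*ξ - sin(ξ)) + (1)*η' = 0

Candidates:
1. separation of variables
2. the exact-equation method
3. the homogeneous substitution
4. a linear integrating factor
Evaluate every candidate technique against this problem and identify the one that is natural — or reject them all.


Technique: a linear integrating factor — linear in the unknown with genuine forcing: multiply through by the exponential of the integrated coefficient and the left side closes into one derivative.
- separation of variables: no algebra isolates the independent variable on one side and the unknown on the other.
- the exact-equation method — the mixed-partials test fails on this split — it is not an exact differential as presented.
- the homogeneous substitution — solved for the derivative, the right side changes under joint scaling of the two variables.
- a linear integrating factor: applicable, and directly so.


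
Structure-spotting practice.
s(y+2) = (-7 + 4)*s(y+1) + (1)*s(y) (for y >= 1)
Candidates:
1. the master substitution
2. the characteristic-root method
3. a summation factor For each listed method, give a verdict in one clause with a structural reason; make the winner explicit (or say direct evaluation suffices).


Method: the characteristic-root method — every coefficient is a fixed number and the forcing is zero — substitute r^y and read off the root equation.
- the master substitution — there is no divide-the-index recursive argument.
- the characteristic-root method: yes, a natural case for it.
- a summation factor: a summation factor telescopes one-step recursions; this one carries higher-order memory.


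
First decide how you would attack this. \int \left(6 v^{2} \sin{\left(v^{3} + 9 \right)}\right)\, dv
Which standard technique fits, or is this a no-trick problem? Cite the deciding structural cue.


Method: u-substitution — differentiating the inner expression v^{3} + 9 produces the factor 6 v^{2} up to a constant multiple, so substituting u = v^{3} + 9 reduces everything to a one-variable integral in u.


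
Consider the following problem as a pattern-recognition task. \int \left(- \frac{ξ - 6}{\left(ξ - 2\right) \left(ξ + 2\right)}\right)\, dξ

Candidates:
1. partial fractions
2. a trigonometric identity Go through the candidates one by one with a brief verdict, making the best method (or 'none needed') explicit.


Diagnosis: partial fractions — the bottom factors while the top stays lower-degree — split into simple fractions and integrate piece by piece.
- partial fractions — yes — fits the structure here.
- a trigonometric identity — no sine or cosine appears, so there is nothing for a trigonometric identity to act on.


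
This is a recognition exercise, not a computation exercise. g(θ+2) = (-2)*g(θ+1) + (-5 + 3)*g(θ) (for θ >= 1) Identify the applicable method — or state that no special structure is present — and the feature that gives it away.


Best approach: the characteristic-root method — linear, homogeneous, constant coefficients: solutions of the form r^θ exist — find the roots of the characteristic polynomial.


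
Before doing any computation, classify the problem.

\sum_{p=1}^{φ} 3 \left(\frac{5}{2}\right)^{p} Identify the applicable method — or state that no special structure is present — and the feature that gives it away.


Method: the geometric series formula — each summand is the previous one scaled by \frac{5}{2}; that constant multiplier is itself the geometric structure.


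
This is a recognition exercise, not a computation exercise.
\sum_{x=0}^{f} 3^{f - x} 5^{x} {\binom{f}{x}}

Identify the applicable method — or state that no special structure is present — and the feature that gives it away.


Technique: the binomial theorem — terms weighting {\binom{f}{x}} against matched powers of 5 and 3 reassemble into (5 + 3)^f by the binomial theorem.


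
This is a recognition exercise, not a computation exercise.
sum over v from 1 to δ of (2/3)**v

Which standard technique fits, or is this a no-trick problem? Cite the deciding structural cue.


Verdict: the geometric series formula — the ratio of consecutive terms is the constant 2/3, independent of the index — a geometric sum.


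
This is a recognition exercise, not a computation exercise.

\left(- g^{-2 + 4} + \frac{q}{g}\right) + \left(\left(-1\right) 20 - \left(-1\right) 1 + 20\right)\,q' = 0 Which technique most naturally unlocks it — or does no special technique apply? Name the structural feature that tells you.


Verdict: a linear integrating factor — the unknown enters only to the first power against a nonzero forcing term — the integrating-factor template applies directly.


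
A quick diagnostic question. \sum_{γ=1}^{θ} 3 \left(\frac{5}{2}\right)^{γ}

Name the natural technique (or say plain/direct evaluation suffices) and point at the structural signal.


Method: the geometric series formula — each term is \frac{5}{2} times the previous one, so the geometric-series formula applies directly.


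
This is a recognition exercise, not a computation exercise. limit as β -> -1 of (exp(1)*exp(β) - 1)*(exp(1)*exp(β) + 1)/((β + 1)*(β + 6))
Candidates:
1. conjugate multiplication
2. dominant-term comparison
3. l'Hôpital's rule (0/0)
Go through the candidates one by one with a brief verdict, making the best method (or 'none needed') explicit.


Verdict: l'Hôpital's rule (0/0) — numerator and denominator both vanish at -1 — a genuine 0/0 form, which is exactly when l'Hôpital applies. A first-order expansion at the point is an equally standard path; the rule packages it.
- conjugate multiplication — no difference of divergent radicals appears, so rationalizing has nothing to cancel.
- dominant-term comparison: no dominant power emerges to decide the limit by degree comparison.
- l'Hôpital's rule (0/0) — applicable, and directly so.


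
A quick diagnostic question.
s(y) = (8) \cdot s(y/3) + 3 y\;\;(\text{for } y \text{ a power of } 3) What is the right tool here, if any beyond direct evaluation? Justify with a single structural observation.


Method: the master substitution — treat m = log base 3 of y as the new clock: one recursion step advances m by one while y scales by 3.


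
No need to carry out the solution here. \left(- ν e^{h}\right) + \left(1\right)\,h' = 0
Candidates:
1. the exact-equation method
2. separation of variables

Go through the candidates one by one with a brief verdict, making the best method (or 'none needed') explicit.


Verdict: separation of variables — one side of the product carries the independent variable, the other the unknown — the textbook separation shape.
- the exact-equation method — no potential function has this form as its differential, as written.
- separation of variables — a fit — the right tool for this form.


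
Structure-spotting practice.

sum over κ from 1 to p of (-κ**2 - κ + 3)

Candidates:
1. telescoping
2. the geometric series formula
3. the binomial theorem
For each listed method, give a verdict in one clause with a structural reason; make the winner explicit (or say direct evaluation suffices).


Method: no special technique — recognize the absence of structure: constant-multiple powers of κ summed plainly, no special method required.
- telescoping: writing out consecutive terms as given produces no pairwise cancellation.
- the geometric series formula — the ratio of consecutive terms depends on the index.
- the binomial theorem: the terms do not reassemble into a binomial power.


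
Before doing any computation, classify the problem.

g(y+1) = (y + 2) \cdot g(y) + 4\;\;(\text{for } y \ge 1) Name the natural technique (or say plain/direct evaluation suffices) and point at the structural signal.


Method: a summation factor — one step of memory with a weight y + 2 that changes as the index grows — the summation-factor construction is built for this.


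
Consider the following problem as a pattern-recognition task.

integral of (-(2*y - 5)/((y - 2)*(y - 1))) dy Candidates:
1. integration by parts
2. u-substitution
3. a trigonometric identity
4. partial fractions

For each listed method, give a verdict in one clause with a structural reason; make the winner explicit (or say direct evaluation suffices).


Verdict: partial fractions — the bottom factors while the top stays lower-degree — split into simple fractions and integrate piece by piece.
- integration by parts: there is no nonconstant-polynomial-times-kernel split with an exp, sine, cosine (degree-1 argument), or logarithm partner.
- u-substitution — no subexpression of the integrand serves as a whole-integral substitution inner — individual terms may offer their own, but none carries its derivative as a factor of the full integrand; a working change of variable would have to be constructed from outside the expression.
- a trigonometric identity: there is no trigonometric structure at all — the integrand carries no sine or cosine to rewrite.
- partial fractions — yes, a natural case for it.


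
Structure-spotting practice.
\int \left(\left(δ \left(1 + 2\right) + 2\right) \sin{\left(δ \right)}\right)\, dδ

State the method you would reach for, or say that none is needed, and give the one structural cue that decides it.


Method: integration by parts — differentiate (δ \left(1 + 2\right) + 2), integrate \sin{\left(δ \right)}: each pass lowers the polynomial degree, so parts terminates.
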